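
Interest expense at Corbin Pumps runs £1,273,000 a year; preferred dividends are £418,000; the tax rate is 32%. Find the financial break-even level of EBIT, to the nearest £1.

Grossing the preferred dividend up to pre-tax terms: £418,000 / (1 − 0.32) = £614,705.88.
Financial break-even EBIT = interest + D_p ÷ (1 − t) = £1,273,000 + £614,705.88 = £1,887,705.88.

£1,887,706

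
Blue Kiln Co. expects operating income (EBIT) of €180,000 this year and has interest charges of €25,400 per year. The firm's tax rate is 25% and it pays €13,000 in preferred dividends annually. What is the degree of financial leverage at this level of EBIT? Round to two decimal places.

Annual interest charges come to €25,400.00.
Preferred dividends grossed up pre-tax: €13,000 / (1 − 0.25) = €17,333.33.
DFL = EBIT ÷ [EBIT − I − D_p/(1−t)] = €180,000 ÷ [€180,000 − €25,400.00 − €17,333.33] = €180,000 ÷ €137,266.67 = 1.3113.

1.31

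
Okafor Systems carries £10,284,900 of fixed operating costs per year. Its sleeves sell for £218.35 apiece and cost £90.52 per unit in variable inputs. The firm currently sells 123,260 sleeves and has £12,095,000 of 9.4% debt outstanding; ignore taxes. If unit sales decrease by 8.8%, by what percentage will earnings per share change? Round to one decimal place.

-32.0%

At 123,260 units, contribution = 123,260 × £127.83 = £15,756,325.80.
EBIT = £15,756,325.80 − £10,284,900 = £5,471,425.80.
After interest of £1,136,930.00, pre-tax earnings = £4,334,495.80.
Degree of combined leverage = contribution ÷ (EBIT − I) = £15,756,325.80 ÷ £4,334,495.80 = 3.6351.
EPS therefore changes by 3.6351 × (-8.8%) = -32.0%.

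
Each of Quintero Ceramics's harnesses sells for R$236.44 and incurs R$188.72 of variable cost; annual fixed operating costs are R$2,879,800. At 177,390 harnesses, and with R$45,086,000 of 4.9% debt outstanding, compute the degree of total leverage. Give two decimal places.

2.51

Contribution at this volume is 177,390 × R$47.72 = R$8,465,050.80.
Operating income = contribution − fixed costs = R$8,465,050.80 − R$2,879,800 = R$5,585,250.80. Interest = R$2,209,214.00, so EBIT − I = R$3,376,036.80.
DCL = contribution ÷ (EBIT − I) = R$8,465,050.80 ÷ R$3,376,036.80 = 2.5074.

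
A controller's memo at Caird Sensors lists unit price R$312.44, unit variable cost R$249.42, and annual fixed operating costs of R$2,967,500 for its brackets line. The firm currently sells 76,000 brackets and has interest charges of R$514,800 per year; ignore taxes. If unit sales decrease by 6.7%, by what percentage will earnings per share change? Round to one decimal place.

-24.5%

Contribution at this volume is 76,000 × R$63.02 = R$4,789,520.00.
EBIT = R$4,789,520.00 − R$2,967,500 = R$1,822,020.00.
Interest = R$514,800.00, so EBIT − I = R$1,307,220.00.
Degree of combined leverage = contribution ÷ (EBIT − I) = R$4,789,520.00 ÷ R$1,307,220.00 = 3.6639.
%ΔEPS = DCL × %ΔSales = 3.6639 × -6.7% = -24.5%.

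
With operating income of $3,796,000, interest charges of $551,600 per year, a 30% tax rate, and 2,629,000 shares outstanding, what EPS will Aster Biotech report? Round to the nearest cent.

$0.86

Interest = $551,600.00, so EBT = $3,796,000 − $551,600.00 = $3,244,400.00.
After tax at 30%: net income = $3,244,400.00 × 0.70 = $2,271,080.00.
EPS = $2,271,080.00 ÷ 2,629,000 = $0.86.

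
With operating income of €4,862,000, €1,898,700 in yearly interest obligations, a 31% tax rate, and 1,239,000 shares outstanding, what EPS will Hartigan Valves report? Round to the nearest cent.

Interest = €1,898,700.00, so EBT = €4,862,000 − €1,898,700.00 = €2,963,300.00.
After tax at 31%: net income = €2,963,300.00 × 0.69 = €2,044,677.00.
Per share: €2,044,677.00 / 1,239,000 shares = €1.65.

€1.65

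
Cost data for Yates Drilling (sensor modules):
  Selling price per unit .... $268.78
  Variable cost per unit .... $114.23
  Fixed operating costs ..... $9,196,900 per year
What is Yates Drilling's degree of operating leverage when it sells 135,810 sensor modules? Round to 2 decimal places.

1.78

At 135,810 units, contribution = 135,810 × $154.55 = $20,989,435.50.
EBIT = $20,989,435.50 − $9,196,900 = $11,792,535.50.
Degree of operating leverage = $20,989,435.50 / $11,792,535.50 = 1.7799.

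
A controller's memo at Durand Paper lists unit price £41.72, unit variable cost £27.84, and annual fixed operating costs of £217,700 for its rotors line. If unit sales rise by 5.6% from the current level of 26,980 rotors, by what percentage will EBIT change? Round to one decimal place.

At 26,980 units, contribution = 26,980 × £13.88 = £374,482.40.
Subtracting fixed costs: EBIT = £374,482.40 − £217,700 = £156,782.40.
So DOL = total CM / EBIT = £374,482.40 / £156,782.40 = 2.3885.
Operating income changes by 2.3885 × +5.6% = +13.4%.

+13.4%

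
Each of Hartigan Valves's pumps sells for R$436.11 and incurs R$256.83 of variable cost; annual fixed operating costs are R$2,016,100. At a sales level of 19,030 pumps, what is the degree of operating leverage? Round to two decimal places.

2.44

Contribution at this volume is 19,030 × R$179.28 = R$3,411,698.40.
Operating income = contribution − fixed costs = R$3,411,698.40 − R$2,016,100 = R$1,395,598.40.
DOL = contribution ÷ EBIT = R$3,411,698.40 ÷ R$1,395,598.40 = 2.4446.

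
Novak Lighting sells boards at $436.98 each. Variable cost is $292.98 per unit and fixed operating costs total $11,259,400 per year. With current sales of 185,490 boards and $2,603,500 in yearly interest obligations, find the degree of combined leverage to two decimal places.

Contribution at this volume is 185,490 × $144.00 = $26,710,560.00.
Subtracting fixed costs: EBIT = $26,710,560.00 − $11,259,400 = $15,451,160.00. Interest = $2,603,500.00.
DOL = $26,710,560.00 ÷ $15,451,160.00 = 1.7287; DFL = $15,451,160.00 ÷ $12,847,660.00 = 1.2026.
Combined leverage = 1.7287 × 1.2026 = 2.0789.

2.08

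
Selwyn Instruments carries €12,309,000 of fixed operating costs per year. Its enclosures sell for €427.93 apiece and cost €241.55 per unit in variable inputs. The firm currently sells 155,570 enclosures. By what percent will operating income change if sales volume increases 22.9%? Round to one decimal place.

Contribution at this volume is 155,570 × €186.38 = €28,995,136.60.
EBIT = €28,995,136.60 − €12,309,000 = €16,686,136.60.
DOL = contribution ÷ EBIT = €28,995,136.60 ÷ €16,686,136.60 = 1.7377.
%ΔEBIT = DOL × %ΔSales = 1.7377 × +22.9% = +39.8%.

+39.8%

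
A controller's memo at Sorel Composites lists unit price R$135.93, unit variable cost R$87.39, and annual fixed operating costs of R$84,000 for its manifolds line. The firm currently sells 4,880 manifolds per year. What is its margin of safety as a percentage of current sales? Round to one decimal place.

Each unit contributes R$135.93 − R$87.39 = R$48.54. Break-even units = R$84,000 ÷ R$48.54 = 1,730.53; break-even revenue = 1,730.53 × R$135.93 = R$235,231.15.
Actual sales revenue = 4,880 × R$135.93 = R$663,338.40.
Margin of safety = (R$663,338.40 − R$235,231.15) ÷ R$663,338.40 = 64.5%.

64.5%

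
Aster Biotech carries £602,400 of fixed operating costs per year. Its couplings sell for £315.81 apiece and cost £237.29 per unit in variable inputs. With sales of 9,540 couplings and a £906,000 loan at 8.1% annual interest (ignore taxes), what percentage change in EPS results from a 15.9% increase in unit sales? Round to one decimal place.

Total contribution margin = 9,540 × £78.52 = £749,080.80.
Subtracting fixed costs: EBIT = £749,080.80 − £602,400 = £146,680.80.
Interest = £73,386.00, so EBIT − I = £73,294.80.
Degree of combined leverage = contribution ÷ (EBIT − I) = £749,080.80 ÷ £73,294.80 = 10.2201.
%ΔEPS = DCL × %ΔSales = 10.2201 × +15.9% = +162.5%.

+162.5%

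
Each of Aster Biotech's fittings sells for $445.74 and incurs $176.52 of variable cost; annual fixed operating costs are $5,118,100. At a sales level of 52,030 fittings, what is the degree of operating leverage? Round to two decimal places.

1.58

Contribution at this volume is 52,030 × $269.22 = $14,007,516.60.
EBIT = $14,007,516.60 − $5,118,100 = $8,889,416.60.
Degree of operating leverage = $14,007,516.60 / $8,889,416.60 = 1.5758.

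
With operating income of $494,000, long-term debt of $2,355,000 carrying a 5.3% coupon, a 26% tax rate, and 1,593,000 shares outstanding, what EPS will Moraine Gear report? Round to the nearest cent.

Pre-tax income = $494,000 − $124,815.00 = $369,185.00.
Net income = $369,185.00 × (1 − 0.26) = $273,196.90.
EPS = $273,196.90 ÷ 1,593,000 = $0.17.

$0.17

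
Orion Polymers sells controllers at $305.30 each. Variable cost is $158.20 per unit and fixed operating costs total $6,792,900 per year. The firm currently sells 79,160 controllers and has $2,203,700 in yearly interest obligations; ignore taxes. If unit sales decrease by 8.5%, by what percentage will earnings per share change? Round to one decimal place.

-37.4%

Total contribution margin = 79,160 × $147.10 = $11,644,436.00.
Subtracting fixed costs: EBIT = $11,644,436.00 − $6,792,900 = $4,851,536.00.
Interest = $2,203,700.00, so EBIT − I = $2,647,836.00.
Degree of combined leverage = contribution ÷ (EBIT − I) = $11,644,436.00 ÷ $2,647,836.00 = 4.3977.
EPS therefore changes by 4.3977 × (-8.5%) = -37.4%.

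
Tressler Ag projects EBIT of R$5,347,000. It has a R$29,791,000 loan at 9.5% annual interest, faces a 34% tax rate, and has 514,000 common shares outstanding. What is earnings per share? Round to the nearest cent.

R$3.23

Pre-tax income = R$5,347,000 − R$2,830,145.00 = R$2,516,855.00.
After tax at 34%: net income = R$2,516,855.00 × 0.66 = R$1,661,124.30.
EPS = R$1,661,124.30 ÷ 514,000 = R$3.23.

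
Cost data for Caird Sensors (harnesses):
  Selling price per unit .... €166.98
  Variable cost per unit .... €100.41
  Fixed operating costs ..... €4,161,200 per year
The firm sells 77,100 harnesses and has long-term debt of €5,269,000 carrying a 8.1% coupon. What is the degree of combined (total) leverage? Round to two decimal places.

9.43

Total contribution margin = 77,100 × €66.57 = €5,132,547.00.
Subtracting fixed costs: EBIT = €5,132,547.00 − €4,161,200 = €971,347.00. Interest = €426,789.00, so EBIT − I = €544,558.00.
DCL = contribution ÷ (EBIT − I) = €5,132,547.00 ÷ €544,558.00 = 9.4252.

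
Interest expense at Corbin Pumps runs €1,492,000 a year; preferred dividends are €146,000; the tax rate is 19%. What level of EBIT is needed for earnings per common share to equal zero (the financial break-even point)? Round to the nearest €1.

Grossing the preferred dividend up to pre-tax terms: €146,000 / (1 − 0.19) = €180,246.91.
EPS = 0 when EBIT covers interest plus the pre-tax preferred burden: €1,492,000 + €180,246.91 = €1,672,246.91.

€1,672,247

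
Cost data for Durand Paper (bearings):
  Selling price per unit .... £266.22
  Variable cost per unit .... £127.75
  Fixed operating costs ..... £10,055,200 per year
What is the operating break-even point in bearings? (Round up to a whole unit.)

Each unit contributes £266.22 − £127.75 = £138.47.
Break-even volume = fixed costs ÷ CM per unit = £10,055,200 ÷ £138.47 = 72,616.45, so 72,617 bearings.

72,617 bearings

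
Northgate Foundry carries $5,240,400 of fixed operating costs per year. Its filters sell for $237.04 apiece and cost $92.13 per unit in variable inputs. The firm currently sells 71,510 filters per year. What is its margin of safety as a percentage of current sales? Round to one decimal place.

Each unit contributes $237.04 − $92.13 = $144.91. Break-even units = $5,240,400 ÷ $144.91 = 36,163.14; break-even revenue = 36,163.14 × $237.04 = $8,572,109.70.
Current sales = 71,510 × $237.04 = $16,950,730.40.
Margin of safety = ($16,950,730.40 − $8,572,109.70) ÷ $16,950,730.40 = 49.4%.

49.4%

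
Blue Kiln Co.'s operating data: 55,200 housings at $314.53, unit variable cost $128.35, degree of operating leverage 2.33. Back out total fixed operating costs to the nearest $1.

$5,866,348

At 55,200 units, contribution = 55,200 × $186.18 = $10,277,136.00.
DOL = contribution / EBIT, so EBIT = $10,277,136.00 / 2.33 = $4,410,787.98.
Fixed costs = CM − EBIT = $10,277,136.00 − $4,410,787.98 = $5,866,348.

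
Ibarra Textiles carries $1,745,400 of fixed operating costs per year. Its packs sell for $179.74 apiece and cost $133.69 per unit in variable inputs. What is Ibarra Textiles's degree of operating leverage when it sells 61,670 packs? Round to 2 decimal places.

Total contribution margin = 61,670 × $46.05 = $2,839,903.50.
EBIT = $2,839,903.50 − $1,745,400 = $1,094,503.50.
Degree of operating leverage = $2,839,903.50 / $1,094,503.50 = 2.5947.

2.59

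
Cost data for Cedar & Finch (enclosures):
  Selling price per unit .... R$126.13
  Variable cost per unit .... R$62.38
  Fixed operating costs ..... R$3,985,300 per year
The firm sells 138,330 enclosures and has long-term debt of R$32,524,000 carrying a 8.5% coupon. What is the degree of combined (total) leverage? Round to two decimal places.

At 138,330 units, contribution = 138,330 × R$63.75 = R$8,818,537.50.
Operating income = contribution − fixed costs = R$8,818,537.50 − R$3,985,300 = R$4,833,237.50. Interest = R$2,764,540.00, so EBIT − I = R$2,068,697.50.
Degree of total leverage = total CM / (EBIT − interest) = R$8,818,537.50 / R$2,068,697.50 = 4.2628.

4.26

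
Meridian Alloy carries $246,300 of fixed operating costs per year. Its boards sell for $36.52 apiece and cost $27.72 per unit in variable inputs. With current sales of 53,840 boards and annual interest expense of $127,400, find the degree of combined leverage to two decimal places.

4.73

Total contribution margin = 53,840 × $8.80 = $473,792.00.
Operating income = contribution − fixed costs = $473,792.00 − $246,300 = $227,492.00. Interest = $127,400.00.
DOL = $473,792.00 ÷ $227,492.00 = 2.0827; DFL = $227,492.00 ÷ $100,092.00 = 2.2728.
DCL = DOL × DFL = 2.0827 × 2.2728 = 4.7336.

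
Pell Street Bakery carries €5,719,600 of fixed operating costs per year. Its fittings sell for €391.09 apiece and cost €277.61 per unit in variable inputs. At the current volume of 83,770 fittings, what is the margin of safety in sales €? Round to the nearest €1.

€13,049,956

Unit CM = price − variable cost = €391.09 − €277.61 = €113.48. Break-even units = €5,719,600 ÷ €113.48 = 50,401.83; break-even revenue = 50,401.83 × €391.09 = €19,711,652.84.
Actual sales revenue = 83,770 × €391.09 = €32,761,609.30.
Margin of safety = €32,761,609.30 − €19,711,652.84 = €13,049,956.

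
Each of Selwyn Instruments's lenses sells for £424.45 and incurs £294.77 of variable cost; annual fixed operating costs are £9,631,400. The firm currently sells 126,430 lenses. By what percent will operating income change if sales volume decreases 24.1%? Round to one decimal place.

Contribution at this volume is 126,430 × £129.68 = £16,395,442.40.
EBIT = £16,395,442.40 − £9,631,400 = £6,764,042.40.
DOL = contribution ÷ EBIT = £16,395,442.40 ÷ £6,764,042.40 = 2.4239.
So EBIT moves 2.4239 × (-24.1%) = -58.4%.

-58.4%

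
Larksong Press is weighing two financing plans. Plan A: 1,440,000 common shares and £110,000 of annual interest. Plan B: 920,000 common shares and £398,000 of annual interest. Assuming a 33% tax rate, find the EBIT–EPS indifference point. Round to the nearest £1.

Set EPS_A = EPS_B: (EBIT − £110,000)(1 − 0.33) ÷ 1,440,000 = (EBIT − £398,000)(1 − 0.33) ÷ 920,000.
Cancelling (1 − t) and cross-multiplying: 920,000·(EBIT − 110,000) = 1,440,000·(EBIT − 398,000).
EBIT × (1,440,000 − 920,000) = 398,000 × 1,440,000 − 110,000 × 920,000 = 471,920,000,000, so EBIT = 471,920,000,000 ÷ 520,000 = 907,538.46.

£907,538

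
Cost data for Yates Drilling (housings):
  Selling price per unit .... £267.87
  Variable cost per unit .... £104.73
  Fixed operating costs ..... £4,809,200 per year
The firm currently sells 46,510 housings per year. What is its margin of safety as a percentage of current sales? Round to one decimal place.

Each unit contributes £267.87 − £104.73 = £163.14. Break-even units = £4,809,200 ÷ £163.14 = 29,478.98; break-even revenue = 29,478.98 × £267.87 = £7,896,533.06.
Actual sales revenue = 46,510 × £267.87 = £12,458,633.70.
Margin of safety = (£12,458,633.70 − £7,896,533.06) ÷ £12,458,633.70 = 36.6%.

36.6%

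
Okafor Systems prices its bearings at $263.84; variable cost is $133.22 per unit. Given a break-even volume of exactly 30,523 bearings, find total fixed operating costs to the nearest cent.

$3,986,914.26

Unit CM = price − variable cost = $263.84 − $133.22 = $130.62.
Since BE = FC / CM, FC = 30,523 × $130.62 = $3,986,914.26.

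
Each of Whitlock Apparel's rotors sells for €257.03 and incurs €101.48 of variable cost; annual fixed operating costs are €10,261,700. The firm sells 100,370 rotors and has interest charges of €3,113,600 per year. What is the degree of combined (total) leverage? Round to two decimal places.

At 100,370 units, contribution = 100,370 × €155.55 = €15,612,553.50.
Operating income = contribution − fixed costs = €15,612,553.50 − €10,261,700 = €5,350,853.50. Interest = €3,113,600.00.
DOL = €15,612,553.50 ÷ €5,350,853.50 = 2.9178; DFL = €5,350,853.50 ÷ €2,237,253.50 = 2.3917.
Combined leverage = 2.9178 × 2.3917 = 6.9785.

6.98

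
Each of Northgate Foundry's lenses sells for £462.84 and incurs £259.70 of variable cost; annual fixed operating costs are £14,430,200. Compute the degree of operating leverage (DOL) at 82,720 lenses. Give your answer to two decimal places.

7.08

At 82,720 units, contribution = 82,720 × £203.14 = £16,803,740.80.
Subtracting fixed costs: EBIT = £16,803,740.80 − £14,430,200 = £2,373,540.80.
So DOL = total CM / EBIT = £16,803,740.80 / £2,373,540.80 = 7.0796.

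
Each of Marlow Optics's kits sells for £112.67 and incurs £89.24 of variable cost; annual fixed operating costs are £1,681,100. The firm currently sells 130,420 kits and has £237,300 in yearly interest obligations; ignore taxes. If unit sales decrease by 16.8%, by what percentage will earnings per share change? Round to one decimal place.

Contribution at this volume is 130,420 × £23.43 = £3,055,740.60.
Operating income = contribution − fixed costs = £3,055,740.60 − £1,681,100 = £1,374,640.60.
After interest of £237,300.00, pre-tax earnings = £1,137,340.60.
DCL = total CM / (EBIT − I) = £3,055,740.60 / £1,137,340.60 = 2.6867.
EPS therefore changes by 2.6867 × (-16.8%) = -45.1%.

-45.1%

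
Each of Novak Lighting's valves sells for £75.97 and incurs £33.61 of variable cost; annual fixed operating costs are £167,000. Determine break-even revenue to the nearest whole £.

CM per unit = £75.97 − £33.61 = £42.36; CM ratio = £42.36 / £75.97 = 0.5576.
Break-even sales = FC ÷ CM ratio = £167,000 × £75.97 / £42.36 = £299,504.

£299,504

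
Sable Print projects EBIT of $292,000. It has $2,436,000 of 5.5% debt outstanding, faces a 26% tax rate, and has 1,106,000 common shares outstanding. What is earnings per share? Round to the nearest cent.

Pre-tax income = $292,000 − $133,980.00 = $158,020.00.
Net income = $158,020.00 × (1 − 0.26) = $116,934.80.
EPS = $116,934.80 ÷ 1,106,000 = $0.11.

$0.11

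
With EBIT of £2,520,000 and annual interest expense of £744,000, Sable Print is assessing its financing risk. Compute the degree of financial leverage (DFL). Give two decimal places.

Interest = £744,000.00.
DFL = EBIT ÷ (EBIT − I) = £2,520,000 ÷ (£2,520,000 − £744,000.00) = £2,520,000 ÷ £1,776,000.00 = 1.4189.

1.42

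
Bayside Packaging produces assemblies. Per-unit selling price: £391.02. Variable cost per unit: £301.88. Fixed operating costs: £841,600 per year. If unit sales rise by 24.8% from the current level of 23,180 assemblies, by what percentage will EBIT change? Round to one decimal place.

+41.8%

Total contribution margin = 23,180 × £89.14 = £2,066,265.20.
EBIT = £2,066,265.20 − £841,600 = £1,224,665.20.
DOL = contribution ÷ EBIT = £2,066,265.20 ÷ £1,224,665.20 = 1.6872.
%ΔEBIT = DOL × %ΔSales = 1.6872 × +24.8% = +41.8%.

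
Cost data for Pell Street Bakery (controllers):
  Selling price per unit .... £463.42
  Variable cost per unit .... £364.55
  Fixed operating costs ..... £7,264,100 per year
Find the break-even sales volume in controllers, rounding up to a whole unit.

Contribution margin per unit = £463.42 − £364.55 = £98.87.
Units to break even: £7,264,100 ÷ £98.87 = 73,471.22, rounded up to 73,472.

73,472 controllers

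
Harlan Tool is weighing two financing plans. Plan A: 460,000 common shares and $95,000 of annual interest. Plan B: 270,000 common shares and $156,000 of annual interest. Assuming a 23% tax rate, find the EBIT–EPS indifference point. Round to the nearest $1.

Set EPS_A = EPS_B: (EBIT − $95,000)(1 − 0.23) ÷ 460,000 = (EBIT − $156,000)(1 − 0.23) ÷ 270,000.
The (1 − t) factor cancels: (EBIT − 95,000) × 270,000 = (EBIT − 156,000) × 460,000.
Solving, EBIT = (156,000·460,000 − 95,000·270,000) / (460,000 − 270,000) = 46,110,000,000 / 190,000 = 242,684.21.

$242,684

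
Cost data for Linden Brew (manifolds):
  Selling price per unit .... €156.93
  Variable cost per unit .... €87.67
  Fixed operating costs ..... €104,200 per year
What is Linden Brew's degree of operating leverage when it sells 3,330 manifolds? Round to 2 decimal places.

1.82

Contribution at this volume is 3,330 × €69.26 = €230,635.80.
Subtracting fixed costs: EBIT = €230,635.80 − €104,200 = €126,435.80.
So DOL = total CM / EBIT = €230,635.80 / €126,435.80 = 1.8241.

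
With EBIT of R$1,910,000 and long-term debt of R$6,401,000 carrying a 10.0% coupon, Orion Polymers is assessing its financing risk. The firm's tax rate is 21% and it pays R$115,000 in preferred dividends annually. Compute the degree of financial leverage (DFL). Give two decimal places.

1.70

Annual interest charges come to R$640,100.00.
Pre-tax preferred-dividend burden = R$115,000 ÷ (1 − 0.21) = R$145,569.62.
DFL = EBIT ÷ [EBIT − I − D_p/(1−t)] = R$1,910,000 ÷ [R$1,910,000 − R$640,100.00 − R$145,569.62] = R$1,910,000 ÷ R$1,124,330.38 = 1.6988.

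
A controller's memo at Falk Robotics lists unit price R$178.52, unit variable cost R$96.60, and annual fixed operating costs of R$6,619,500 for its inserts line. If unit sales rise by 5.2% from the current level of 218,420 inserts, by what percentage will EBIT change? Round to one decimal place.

+8.3%

Total contribution margin = 218,420 × R$81.92 = R$17,892,966.40.
Subtracting fixed costs: EBIT = R$17,892,966.40 − R$6,619,500 = R$11,273,466.40.
DOL = contribution ÷ EBIT = R$17,892,966.40 ÷ R$11,273,466.40 = 1.5872.
%ΔEBIT = DOL × %ΔSales = 1.5872 × +5.2% = +8.3%.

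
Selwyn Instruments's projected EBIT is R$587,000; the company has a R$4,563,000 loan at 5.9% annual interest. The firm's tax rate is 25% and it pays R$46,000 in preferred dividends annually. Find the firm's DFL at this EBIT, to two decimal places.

2.29

Interest = R$269,217.00.
Preferred dividends grossed up pre-tax: R$46,000 / (1 − 0.25) = R$61,333.33.
DFL = EBIT ÷ [EBIT − I − D_p/(1−t)] = R$587,000 ÷ [R$587,000 − R$269,217.00 − R$61,333.33] = R$587,000 ÷ R$256,449.67 = 2.2889.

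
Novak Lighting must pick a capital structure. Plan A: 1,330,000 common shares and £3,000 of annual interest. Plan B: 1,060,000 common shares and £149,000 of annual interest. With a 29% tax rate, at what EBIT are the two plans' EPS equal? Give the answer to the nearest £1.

Set EPS_A = EPS_B: (EBIT − £3,000)(1 − 0.29) ÷ 1,330,000 = (EBIT − £149,000)(1 − 0.29) ÷ 1,060,000.
Cancelling (1 − t) and cross-multiplying: 1,060,000·(EBIT − 3,000) = 1,330,000·(EBIT − 149,000).
EBIT × (1,330,000 − 1,060,000) = 149,000 × 1,330,000 − 3,000 × 1,060,000 = 194,990,000,000, so EBIT = 194,990,000,000 ÷ 270,000 = 722,185.19.

£722,185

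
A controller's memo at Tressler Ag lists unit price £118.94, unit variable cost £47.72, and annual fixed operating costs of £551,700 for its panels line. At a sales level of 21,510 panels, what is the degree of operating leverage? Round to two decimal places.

At 21,510 units, contribution = 21,510 × £71.22 = £1,531,942.20.
Subtracting fixed costs: EBIT = £1,531,942.20 − £551,700 = £980,242.20.
So DOL = total CM / EBIT = £1,531,942.20 / £980,242.20 = 1.5628.

1.56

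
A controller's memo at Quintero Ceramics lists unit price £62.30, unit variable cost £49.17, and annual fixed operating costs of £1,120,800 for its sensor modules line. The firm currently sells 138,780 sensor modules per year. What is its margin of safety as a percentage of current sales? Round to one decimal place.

Contribution margin per unit = £62.30 − £49.17 = £13.13. Break-even units = £1,120,800 ÷ £13.13 = 85,361.77; break-even revenue = 85,361.77 × £62.30 = £5,318,038.08.
Current sales = 138,780 × £62.30 = £8,645,994.00.
Margin of safety = (£8,645,994.00 − £5,318,038.08) ÷ £8,645,994.00 = 38.5%.

38.5%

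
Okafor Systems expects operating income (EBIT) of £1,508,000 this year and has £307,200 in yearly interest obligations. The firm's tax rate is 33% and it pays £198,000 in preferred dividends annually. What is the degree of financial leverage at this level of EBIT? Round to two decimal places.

Annual interest charges come to £307,200.00.
Pre-tax preferred-dividend burden = £198,000 ÷ (1 − 0.33) = £295,522.39.
DFL = EBIT ÷ [EBIT − I − D_p/(1−t)] = £1,508,000 ÷ [£1,508,000 − £307,200.00 − £295,522.39] = £1,508,000 ÷ £905,277.61 = 1.6658.

1.67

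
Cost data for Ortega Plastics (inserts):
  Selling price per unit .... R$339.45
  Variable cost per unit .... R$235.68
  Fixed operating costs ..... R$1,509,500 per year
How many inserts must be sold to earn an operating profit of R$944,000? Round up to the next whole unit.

23,644 inserts

Contribution margin per unit = R$339.45 − R$235.68 = R$103.77.
Need Q such that Q × R$103.77 − R$1,509,500 = R$944,000, i.e. Q = R$2,453,500 / R$103.77 = 23,643.63 → 23,644.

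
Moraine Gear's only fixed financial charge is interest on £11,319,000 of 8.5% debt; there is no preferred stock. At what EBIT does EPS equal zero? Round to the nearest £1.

Annual interest = 8.5% × £11,319,000 = £962,115.00.
With no preferred dividends, EPS = 0 when EBIT exactly covers interest, so the financial break-even EBIT is £962,115.00.

£962,115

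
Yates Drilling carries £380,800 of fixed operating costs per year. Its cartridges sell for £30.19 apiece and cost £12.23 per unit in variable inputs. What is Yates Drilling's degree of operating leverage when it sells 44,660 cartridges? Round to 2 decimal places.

Total contribution margin = 44,660 × £17.96 = £802,093.60.
Operating income = contribution − fixed costs = £802,093.60 − £380,800 = £421,293.60.
So DOL = total CM / EBIT = £802,093.60 / £421,293.60 = 1.9039.

1.90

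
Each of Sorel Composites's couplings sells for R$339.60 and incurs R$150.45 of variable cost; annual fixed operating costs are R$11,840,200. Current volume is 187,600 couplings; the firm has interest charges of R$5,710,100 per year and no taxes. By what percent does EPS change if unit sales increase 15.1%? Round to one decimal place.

+29.9%

At 187,600 units, contribution = 187,600 × R$189.15 = R$35,484,540.00.
Subtracting fixed costs: EBIT = R$35,484,540.00 − R$11,840,200 = R$23,644,340.00.
After interest of R$5,710,100.00, pre-tax earnings = R$17,934,240.00.
DCL = total CM / (EBIT − I) = R$35,484,540.00 / R$17,934,240.00 = 1.9786.
%ΔEPS = DCL × %ΔSales = 1.9786 × +15.1% = +29.9%.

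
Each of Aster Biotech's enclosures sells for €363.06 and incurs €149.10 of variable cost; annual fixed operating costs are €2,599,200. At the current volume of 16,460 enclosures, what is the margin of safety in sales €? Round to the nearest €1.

Contribution margin per unit = €363.06 − €149.10 = €213.96. Break-even units = €2,599,200 ÷ €213.96 = 12,148.07; break-even revenue = 12,148.07 × €363.06 = €4,410,476.50.
Current sales = 16,460 × €363.06 = €5,975,967.60.
Margin of safety = €5,975,967.60 − €4,410,476.50 = €1,565,491.

€1,565,491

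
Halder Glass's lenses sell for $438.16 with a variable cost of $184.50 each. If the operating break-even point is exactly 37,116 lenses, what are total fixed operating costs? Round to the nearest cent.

Unit CM = price − variable cost = $438.16 − $184.50 = $253.66.
Since BE = FC / CM, FC = 37,116 × $253.66 = $9,414,844.56.

$9,414,844.56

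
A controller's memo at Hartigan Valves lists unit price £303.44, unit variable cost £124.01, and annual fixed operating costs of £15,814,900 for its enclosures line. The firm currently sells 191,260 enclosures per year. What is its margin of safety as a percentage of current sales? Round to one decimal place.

53.9%

Unit CM = price − variable cost = £303.44 − £124.01 = £179.43. Break-even units = £15,814,900 ÷ £179.43 = 88,139.66; break-even revenue = 88,139.66 × £303.44 = £26,745,099.79.
Actual sales revenue = 191,260 × £303.44 = £58,035,934.40.
Margin of safety = (£58,035,934.40 − £26,745,099.79) ÷ £58,035,934.40 = 53.9%.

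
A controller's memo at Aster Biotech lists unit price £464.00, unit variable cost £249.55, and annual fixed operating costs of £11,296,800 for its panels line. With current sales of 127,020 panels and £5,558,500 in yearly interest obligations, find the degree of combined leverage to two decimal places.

2.62

At 127,020 units, contribution = 127,020 × £214.45 = £27,239,439.00.
Subtracting fixed costs: EBIT = £27,239,439.00 − £11,296,800 = £15,942,639.00. Interest = £5,558,500.00, so EBIT − I = £10,384,139.00.
DCL = contribution ÷ (EBIT − I) = £27,239,439.00 ÷ £10,384,139.00 = 2.6232.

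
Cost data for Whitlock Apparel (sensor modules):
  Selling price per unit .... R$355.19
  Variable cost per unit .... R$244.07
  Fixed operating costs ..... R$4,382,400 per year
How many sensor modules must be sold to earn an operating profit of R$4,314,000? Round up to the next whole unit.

Each unit contributes R$355.19 − R$244.07 = R$111.12.
Need Q such that Q × R$111.12 − R$4,382,400 = R$4,314,000, i.e. Q = R$8,696,400 / R$111.12 = 78,261.34 → 78,262.

78,262 sensor modules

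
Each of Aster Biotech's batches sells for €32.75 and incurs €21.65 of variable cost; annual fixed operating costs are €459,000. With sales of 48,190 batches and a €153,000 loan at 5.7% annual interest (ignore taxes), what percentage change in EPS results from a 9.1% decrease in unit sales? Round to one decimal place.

-72.4%

At 48,190 units, contribution = 48,190 × €11.10 = €534,909.00.
EBIT = €534,909.00 − €459,000 = €75,909.00.
After interest of €8,721.00, pre-tax earnings = €67,188.00.
DCL = total CM / (EBIT − I) = €534,909.00 / €67,188.00 = 7.9614.
EPS therefore changes by 7.9614 × (-9.1%) = -72.4%.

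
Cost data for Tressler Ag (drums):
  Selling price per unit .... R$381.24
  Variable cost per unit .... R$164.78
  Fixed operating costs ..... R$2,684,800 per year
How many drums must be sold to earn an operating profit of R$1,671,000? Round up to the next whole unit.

Unit CM = price − variable cost = R$381.24 − R$164.78 = R$216.46.
Need Q such that Q × R$216.46 − R$2,684,800 = R$1,671,000, i.e. Q = R$4,355,800 / R$216.46 = 20,122.89 → 20,123.

20,123 drums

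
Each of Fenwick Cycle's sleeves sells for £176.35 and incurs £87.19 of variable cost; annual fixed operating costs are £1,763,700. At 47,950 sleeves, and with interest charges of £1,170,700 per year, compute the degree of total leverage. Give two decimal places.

3.19

Total contribution margin = 47,950 × £89.16 = £4,275,222.00.
Operating income = contribution − fixed costs = £4,275,222.00 − £1,763,700 = £2,511,522.00. Interest = £1,170,700.00, so EBIT − I = £1,340,822.00.
Degree of total leverage = total CM / (EBIT − interest) = £4,275,222.00 / £1,340,822.00 = 3.1885.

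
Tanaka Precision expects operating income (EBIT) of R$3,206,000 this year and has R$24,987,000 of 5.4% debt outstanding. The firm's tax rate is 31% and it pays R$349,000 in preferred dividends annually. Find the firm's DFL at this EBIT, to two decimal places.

2.37

Annual interest charges come to R$1,349,298.00.
Pre-tax preferred-dividend burden = R$349,000 ÷ (1 − 0.31) = R$505,797.10.
DFL = EBIT ÷ [EBIT − I − D_p/(1−t)] = R$3,206,000 ÷ [R$3,206,000 − R$1,349,298.00 − R$505,797.10] = R$3,206,000 ÷ R$1,350,904.90 = 2.3732.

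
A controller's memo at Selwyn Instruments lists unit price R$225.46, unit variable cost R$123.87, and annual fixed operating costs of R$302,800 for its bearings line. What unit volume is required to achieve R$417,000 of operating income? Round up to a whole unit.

7,086 bearings

Contribution margin per unit = R$225.46 − R$123.87 = R$101.59.
Units = (FC + target) / CM = (R$302,800 + R$417,000) / R$101.59 = 7,085.34, so 7,086 bearings.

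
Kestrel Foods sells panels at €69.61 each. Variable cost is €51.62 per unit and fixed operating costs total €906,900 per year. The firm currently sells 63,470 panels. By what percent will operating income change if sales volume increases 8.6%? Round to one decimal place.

+41.8%

At 63,470 units, contribution = 63,470 × €17.99 = €1,141,825.30.
EBIT = €1,141,825.30 − €906,900 = €234,925.30.
So DOL = total CM / EBIT = €1,141,825.30 / €234,925.30 = 4.8604.
Operating income changes by 4.8604 × +8.6% = +41.8%.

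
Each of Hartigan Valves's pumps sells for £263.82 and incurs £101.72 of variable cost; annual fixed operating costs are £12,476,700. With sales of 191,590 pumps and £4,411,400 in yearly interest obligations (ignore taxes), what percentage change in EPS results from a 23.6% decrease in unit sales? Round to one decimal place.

-51.7%

Total contribution margin = 191,590 × £162.10 = £31,056,739.00.
EBIT = £31,056,739.00 − £12,476,700 = £18,580,039.00.
Interest = £4,411,400.00, so EBIT − I = £14,168,639.00.
Degree of combined leverage = contribution ÷ (EBIT − I) = £31,056,739.00 ÷ £14,168,639.00 = 2.1919.
%ΔEPS = DCL × %ΔSales = 2.1919 × -23.6% = -51.7%.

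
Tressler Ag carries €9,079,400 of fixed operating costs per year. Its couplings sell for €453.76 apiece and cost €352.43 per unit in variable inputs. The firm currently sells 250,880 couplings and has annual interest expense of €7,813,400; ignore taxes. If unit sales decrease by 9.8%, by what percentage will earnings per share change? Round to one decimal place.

At 250,880 units, contribution = 250,880 × €101.33 = €25,421,670.40.
Subtracting fixed costs: EBIT = €25,421,670.40 − €9,079,400 = €16,342,270.40.
Interest = €7,813,400.00, so EBIT − I = €8,528,870.40.
DCL = total CM / (EBIT − I) = €25,421,670.40 / €8,528,870.40 = 2.9807.
EPS therefore changes by 2.9807 × (-9.8%) = -29.2%.

-29.2%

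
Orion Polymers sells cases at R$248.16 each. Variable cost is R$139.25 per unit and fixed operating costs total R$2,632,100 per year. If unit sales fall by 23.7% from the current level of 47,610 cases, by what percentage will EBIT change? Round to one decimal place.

Contribution at this volume is 47,610 × R$108.91 = R$5,185,205.10.
Subtracting fixed costs: EBIT = R$5,185,205.10 − R$2,632,100 = R$2,553,105.10.
Degree of operating leverage = R$5,185,205.10 / R$2,553,105.10 = 2.0309.
So EBIT moves 2.0309 × (-23.7%) = -48.1%.

-48.1%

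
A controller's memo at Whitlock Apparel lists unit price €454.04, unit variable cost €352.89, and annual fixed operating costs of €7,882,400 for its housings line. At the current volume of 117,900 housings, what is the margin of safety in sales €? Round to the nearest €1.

€18,148,964

Contribution margin per unit = €454.04 − €352.89 = €101.15. Break-even units = €7,882,400 ÷ €101.15 = 77,927.83; break-even revenue = 77,927.83 × €454.04 = €35,382,351.91.
Actual sales revenue = 117,900 × €454.04 = €53,531,316.00.
Margin of safety = €53,531,316.00 − €35,382,351.91 = €18,148,964.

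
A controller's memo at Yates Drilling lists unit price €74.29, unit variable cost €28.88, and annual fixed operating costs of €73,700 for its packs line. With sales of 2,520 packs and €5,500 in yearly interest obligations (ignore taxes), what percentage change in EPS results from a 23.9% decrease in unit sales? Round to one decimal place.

-77.6%

At 2,520 units, contribution = 2,520 × €45.41 = €114,433.20.
EBIT = €114,433.20 − €73,700 = €40,733.20.
After interest of €5,500.00, pre-tax earnings = €35,233.20.
Degree of combined leverage = contribution ÷ (EBIT − I) = €114,433.20 ÷ €35,233.20 = 3.2479.
%ΔEPS = DCL × %ΔSales = 3.2479 × -23.9% = -77.6%.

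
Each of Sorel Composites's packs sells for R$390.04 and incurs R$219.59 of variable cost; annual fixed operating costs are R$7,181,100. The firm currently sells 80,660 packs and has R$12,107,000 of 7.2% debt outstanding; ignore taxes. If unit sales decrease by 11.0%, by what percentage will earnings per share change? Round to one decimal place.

-26.6%

At 80,660 units, contribution = 80,660 × R$170.45 = R$13,748,497.00.
Subtracting fixed costs: EBIT = R$13,748,497.00 − R$7,181,100 = R$6,567,397.00.
After interest of R$871,704.00, pre-tax earnings = R$5,695,693.00.
DCL = total CM / (EBIT − I) = R$13,748,497.00 / R$5,695,693.00 = 2.4138.
%ΔEPS = DCL × %ΔSales = 2.4138 × -11.0% = -26.6%.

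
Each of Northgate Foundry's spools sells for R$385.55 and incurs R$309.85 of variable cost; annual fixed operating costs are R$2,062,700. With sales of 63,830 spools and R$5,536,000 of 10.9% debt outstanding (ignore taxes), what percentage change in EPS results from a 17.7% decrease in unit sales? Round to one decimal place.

-39.5%

Contribution at this volume is 63,830 × R$75.70 = R$4,831,931.00.
Subtracting fixed costs: EBIT = R$4,831,931.00 − R$2,062,700 = R$2,769,231.00.
Interest = R$603,424.00, so EBIT − I = R$2,165,807.00.
DCL = total CM / (EBIT − I) = R$4,831,931.00 / R$2,165,807.00 = 2.2310.
EPS therefore changes by 2.2310 × (-17.7%) = -39.5%.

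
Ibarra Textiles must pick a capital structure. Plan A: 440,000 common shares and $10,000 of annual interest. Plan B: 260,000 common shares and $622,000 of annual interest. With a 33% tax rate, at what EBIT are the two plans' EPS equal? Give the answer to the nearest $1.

Set EPS_A = EPS_B: (EBIT − $10,000)(1 − 0.33) ÷ 440,000 = (EBIT − $622,000)(1 − 0.33) ÷ 260,000.
The (1 − t) factor cancels: (EBIT − 10,000) × 260,000 = (EBIT − 622,000) × 440,000.
EBIT × (440,000 − 260,000) = 622,000 × 440,000 − 10,000 × 260,000 = 271,080,000,000, so EBIT = 271,080,000,000 ÷ 180,000 = 1,506,000.00.

$1,506,000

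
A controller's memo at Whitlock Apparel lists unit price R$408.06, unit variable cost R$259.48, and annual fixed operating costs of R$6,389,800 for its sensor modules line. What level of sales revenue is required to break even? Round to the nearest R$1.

CM per unit = R$408.06 − R$259.48 = R$148.58; CM ratio = R$148.58 / R$408.06 = 0.3641.
Break-even sales = FC ÷ CM ratio = R$6,389,800 × R$408.06 / R$148.58 = R$17,548,942.

R$17,548,942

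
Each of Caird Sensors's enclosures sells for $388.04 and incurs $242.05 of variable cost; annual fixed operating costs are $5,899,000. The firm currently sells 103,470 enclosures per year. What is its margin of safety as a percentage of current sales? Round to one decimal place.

Contribution margin per unit = $388.04 − $242.05 = $145.99. Break-even units = $5,899,000 ÷ $145.99 = 40,406.88; break-even revenue = 40,406.88 × $388.04 = $15,679,484.62.
Current sales = 103,470 × $388.04 = $40,150,498.80.
Margin of safety = ($40,150,498.80 − $15,679,484.62) ÷ $40,150,498.80 = 60.9%.

60.9%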